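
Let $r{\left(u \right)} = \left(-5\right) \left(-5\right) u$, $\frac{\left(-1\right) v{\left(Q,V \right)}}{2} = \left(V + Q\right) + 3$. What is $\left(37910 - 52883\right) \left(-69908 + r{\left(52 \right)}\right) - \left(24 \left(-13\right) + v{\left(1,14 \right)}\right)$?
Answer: $1027267932$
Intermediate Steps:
$v{\left(Q,V \right)} = -6 - 2 Q - 2 V$ ($v{\left(Q,V \right)} = - 2 \left(\left(V + Q\right) + 3\right) = - 2 \left(\left(Q + V\right) + 3\right) = - 2 \left(3 + Q + V\right) = -6 - 2 Q - 2 V$)
$r{\left(u \right)} = 25 u$
$\left(37910 - 52883\right) \left(-69908 + r{\left(52 \right)}\right) - \left(24 \left(-13\right) + v{\left(1,14 \right)}\right) = \left(37910 - 52883\right) \left(-69908 + 25 \cdot 52\right) - \left(24 \left(-13\right) - 36\right) = - 14973 \left(-69908 + 1300\right) - \left(-312 - 36\right) = \left(-14973\right) \left(-68608\right) - \left(-312 - 36\right) = 1027267584 - -348 = 1027267584 + 348 = 1027267932$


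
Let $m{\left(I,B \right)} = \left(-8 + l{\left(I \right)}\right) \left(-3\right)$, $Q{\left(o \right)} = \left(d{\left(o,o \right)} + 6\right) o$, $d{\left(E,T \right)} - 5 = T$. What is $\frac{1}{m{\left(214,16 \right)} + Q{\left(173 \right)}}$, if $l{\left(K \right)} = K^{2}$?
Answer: $- \frac{1}{105532} \approx -9.4758 \cdot 10^{-6}$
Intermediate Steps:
$d{\left(E,T \right)} = 5 + T$
$Q{\left(o \right)} = o \left(11 + o\right)$ ($Q{\left(o \right)} = \left(\left(5 + o\right) + 6\right) o = \left(11 + o\right) o = o \left(11 + o\right)$)
$m{\left(I,B \right)} = 24 - 3 I^{2}$ ($m{\left(I,B \right)} = \left(-8 + I^{2}\right) \left(-3\right) = 24 - 3 I^{2}$)
$\frac{1}{m{\left(214,16 \right)} + Q{\left(173 \right)}} = \frac{1}{\left(24 - 3 \cdot 214^{2}\right) + 173 \left(11 + 173\right)} = \frac{1}{\left(24 - 137388\right) + 173 \cdot 184} = \frac{1}{\left(24 - 137388\right) + 31832} = \frac{1}{-137364 + 31832} = \frac{1}{-105532} = - \frac{1}{105532}$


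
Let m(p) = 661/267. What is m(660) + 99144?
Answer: 26472109/267 ≈ 99147.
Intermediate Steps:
m(p) = 661/267 (m(p) = 661*(1/267) = 661/267)
m(660) + 99144 = 661/267 + 99144 = 26472109/267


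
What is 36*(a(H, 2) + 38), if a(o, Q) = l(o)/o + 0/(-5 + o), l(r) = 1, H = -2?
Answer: 1350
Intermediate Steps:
a(o, Q) = 1/o (a(o, Q) = 1/o + 0/(-5 + o) = 1/o + 0 = 1/o)
36*(a(H, 2) + 38) = 36*(1/(-2) + 38) = 36*(-½ + 38) = 36*(75/2) = 1350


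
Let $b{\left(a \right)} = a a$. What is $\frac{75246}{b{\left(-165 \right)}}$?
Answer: $\frac{25082}{9075} \approx 2.7639$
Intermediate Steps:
$b{\left(a \right)} = a^{2}$
$\frac{75246}{b{\left(-165 \right)}} = \frac{75246}{\left(-165\right)^{2}} = \frac{75246}{27225} = 75246 \cdot \frac{1}{27225} = \frac{25082}{9075}$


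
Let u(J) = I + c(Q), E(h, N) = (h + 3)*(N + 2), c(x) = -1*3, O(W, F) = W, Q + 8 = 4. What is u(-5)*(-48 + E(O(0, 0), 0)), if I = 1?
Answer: 84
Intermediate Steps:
Q = -4 (Q = -8 + 4 = -4)
c(x) = -3
E(h, N) = (2 + N)*(3 + h) (E(h, N) = (3 + h)*(2 + N) = (2 + N)*(3 + h))
u(J) = -2 (u(J) = 1 - 3 = -2)
u(-5)*(-48 + E(O(0, 0), 0)) = -2*(-48 + (6 + 2*0 + 3*0 + 0*0)) = -2*(-48 + (6 + 0 + 0 + 0)) = -2*(-48 + 6) = -2*(-42) = 84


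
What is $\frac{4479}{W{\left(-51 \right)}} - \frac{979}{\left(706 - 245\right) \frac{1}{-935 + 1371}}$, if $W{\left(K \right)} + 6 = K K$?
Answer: $- \frac{368531787}{398765} \approx -924.18$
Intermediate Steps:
$W{\left(K \right)} = -6 + K^{2}$ ($W{\left(K \right)} = -6 + K K = -6 + K^{2}$)
$\frac{4479}{W{\left(-51 \right)}} - \frac{979}{\left(706 - 245\right) \frac{1}{-935 + 1371}} = \frac{4479}{-6 + \left(-51\right)^{2}} - \frac{979}{\left(706 - 245\right) \frac{1}{-935 + 1371}} = \frac{4479}{-6 + 2601} - \frac{979}{461 \cdot \frac{1}{436}} = \frac{4479}{2595} - \frac{979}{461 \cdot \frac{1}{436}} = 4479 \cdot \frac{1}{2595} - \frac{979}{\frac{461}{436}} = \frac{1493}{865} - \frac{426844}{461} = - \frac{368531787}{398765}$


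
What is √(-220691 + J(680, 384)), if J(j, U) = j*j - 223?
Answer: √241486 ≈ 491.41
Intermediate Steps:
J(j, U) = -223 + j² (J(j, U) = j² - 223 = -223 + j²)
√(-220691 + J(680, 384)) = √(-220691 + (-223 + 680²)) = √(-220691 + (-223 + 462400)) = √(-220691 + 462177) = √241486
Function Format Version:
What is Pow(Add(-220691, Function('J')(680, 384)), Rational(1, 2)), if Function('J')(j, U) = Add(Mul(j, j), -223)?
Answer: Pow(241486, Rational(1, 2)) ≈ 491.41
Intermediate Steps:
Function('J')(j, U) = Add(-223, Pow(j, 2)) (Function('J')(j, U) = Add(Pow(j, 2), -223) = Add(-223, Pow(j, 2)))
Pow(Add(-220691, Function('J')(680, 384)), Rational(1, 2)) = Pow(Add(-220691, Add(-223, Pow(680, 2))), Rational(1, 2)) = Pow(Add(-220691, Add(-223, 462400)), Rational(1, 2)) = Pow(Add(-220691, 462177), Rational(1, 2)) = Pow(241486, Rational(1, 2))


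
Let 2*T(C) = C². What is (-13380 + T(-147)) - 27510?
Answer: -60171/2 ≈ -30086.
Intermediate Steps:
T(C) = C²/2
(-13380 + T(-147)) - 27510 = (-13380 + (½)*(-147)²) - 27510 = (-13380 + (½)*21609) - 27510 = (-13380 + 21609/2) - 27510 = -5151/2 - 27510 = -60171/2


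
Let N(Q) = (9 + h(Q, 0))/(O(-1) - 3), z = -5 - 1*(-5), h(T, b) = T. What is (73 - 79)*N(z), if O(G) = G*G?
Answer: 27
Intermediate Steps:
z = 0 (z = -5 + 5 = 0)
O(G) = G**2
N(Q) = -9/2 - Q/2 (N(Q) = (9 + Q)/((-1)**2 - 3) = (9 + Q)/(1 - 3) = (9 + Q)/(-2) = (9 + Q)*(-1/2) = -9/2 - Q/2)
(73 - 79)*N(z) = (73 - 79)*(-9/2 - 1/2*0) = -6*(-9/2 + 0) = -6*(-9/2) = 27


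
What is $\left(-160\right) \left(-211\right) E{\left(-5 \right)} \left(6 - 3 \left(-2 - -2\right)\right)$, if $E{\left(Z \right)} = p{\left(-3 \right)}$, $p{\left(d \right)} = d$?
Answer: $-607680$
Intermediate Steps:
$E{\left(Z \right)} = -3$
$\left(-160\right) \left(-211\right) E{\left(-5 \right)} \left(6 - 3 \left(-2 - -2\right)\right) = \left(-160\right) \left(-211\right) \left(- 3 \left(6 - 3 \left(-2 - -2\right)\right)\right) = 33760 \left(- 3 \left(6 - 3 \left(-2 + 2\right)\right)\right) = 33760 \left(- 3 \left(6 - 0\right)\right) = 33760 \left(- 3 \left(6 + 0\right)\right) = 33760 \left(\left(-3\right) 6\right) = 33760 \left(-18\right) = -607680$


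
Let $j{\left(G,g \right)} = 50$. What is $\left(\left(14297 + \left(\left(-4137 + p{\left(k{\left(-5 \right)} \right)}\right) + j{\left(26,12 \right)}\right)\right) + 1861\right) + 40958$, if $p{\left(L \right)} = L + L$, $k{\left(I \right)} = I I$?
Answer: $53079$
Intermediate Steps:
$k{\left(I \right)} = I^{2}$
$p{\left(L \right)} = 2 L$
$\left(\left(14297 + \left(\left(-4137 + p{\left(k{\left(-5 \right)} \right)}\right) + j{\left(26,12 \right)}\right)\right) + 1861\right) + 40958 = \left(\left(14297 + \left(\left(-4137 + 2 \left(-5\right)^{2}\right) + 50\right)\right) + 1861\right) + 40958 = \left(\left(14297 + \left(\left(-4137 + 2 \cdot 25\right) + 50\right)\right) + 1861\right) + 40958 = \left(\left(14297 + \left(\left(-4137 + 50\right) + 50\right)\right) + 1861\right) + 40958 = \left(\left(14297 + \left(-4087 + 50\right)\right) + 1861\right) + 40958 = \left(\left(14297 - 4037\right) + 1861\right) + 40958 = \left(10260 + 1861\right) + 40958 = 12121 + 40958 = 53079$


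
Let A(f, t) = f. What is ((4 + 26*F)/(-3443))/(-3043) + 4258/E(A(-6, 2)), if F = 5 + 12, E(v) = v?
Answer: -22305635983/31431147 ≈ -709.67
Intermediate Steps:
F = 17
((4 + 26*F)/(-3443))/(-3043) + 4258/E(A(-6, 2)) = ((4 + 26*17)/(-3443))/(-3043) + 4258/(-6) = ((4 + 442)*(-1/3443))*(-1/3043) + 4258*(-⅙) = (446*(-1/3443))*(-1/3043) - 2129/3 = -446/3443*(-1/3043) - 2129/3 = 446/10477049 - 2129/3 = -22305635983/31431147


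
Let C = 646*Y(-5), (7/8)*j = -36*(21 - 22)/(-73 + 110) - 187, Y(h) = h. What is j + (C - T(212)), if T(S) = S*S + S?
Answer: -12587038/259 ≈ -48599.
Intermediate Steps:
T(S) = S + S**2 (T(S) = S**2 + S = S + S**2)
j = -55064/259 (j = 8*(-36*(21 - 22)/(-73 + 110) - 187)/7 = 8*(-(-36)/37 - 187)/7 = 8*(-36*(-1/37) - 187)/7 = 8*(36/37 - 187)/7 = (8/7)*(-6883/37) = -55064/259 ≈ -212.60)
C = -3230 (C = 646*(-5) = -3230)
j + (C - T(212)) = -55064/259 + (-3230 - 212*(1 + 212)) = -55064/259 + (-3230 - 212*213) = -55064/259 + (-3230 - 1*45156) = -55064/259 + (-3230 - 45156) = -55064/259 - 48386 = -12587038/259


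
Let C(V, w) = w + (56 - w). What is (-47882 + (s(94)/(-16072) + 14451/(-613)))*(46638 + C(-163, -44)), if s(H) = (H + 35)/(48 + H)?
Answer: -1564717272723454895/699501656 ≈ -2.2369e+9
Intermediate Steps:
C(V, w) = 56
s(H) = (35 + H)/(48 + H)
(-47882 + (s(94)/(-16072) + 14451/(-613)))*(46638 + C(-163, -44)) = (-47882 + (((35 + 94)/(48 + 94))/(-16072) + 14451/(-613)))*(46638 + 56) = (-47882 + ((129/142)*(-1/16072) + 14451*(-1/613)))*46694 = (-47882 + (((1/142)*129)*(-1/16072) - 14451/613))*46694 = (-47882 + ((129/142)*(-1/16072) - 14451/613))*46694 = (-47882 + (-129/2282224 - 14451/613))*46694 = (-47882 - 32980498101/1399003312)*46694 = -67020057083285/1399003312*46694 = -1564717272723454895/699501656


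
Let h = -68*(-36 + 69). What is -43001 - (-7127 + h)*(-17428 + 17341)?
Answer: -858278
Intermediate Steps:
h = -2244 (h = -68*33 = -2244)
-43001 - (-7127 + h)*(-17428 + 17341) = -43001 - (-7127 - 2244)*(-17428 + 17341) = -43001 - (-9371)*(-87) = -43001 - 1*815277 = -43001 - 815277 = -858278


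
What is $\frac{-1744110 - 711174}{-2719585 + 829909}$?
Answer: $\frac{204607}{157473} \approx 1.2993$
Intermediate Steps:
$\frac{-1744110 - 711174}{-2719585 + 829909} = - \frac{2455284}{-1889676} = \left(-2455284\right) \left(- \frac{1}{1889676}\right) = \frac{204607}{157473}$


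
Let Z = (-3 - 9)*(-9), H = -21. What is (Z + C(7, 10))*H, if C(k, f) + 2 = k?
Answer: -2373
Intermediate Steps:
Z = 108 (Z = -12*(-9) = 108)
C(k, f) = -2 + k
(Z + C(7, 10))*H = (108 + (-2 + 7))*(-21) = (108 + 5)*(-21) = 113*(-21) = -2373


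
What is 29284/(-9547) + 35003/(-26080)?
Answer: -1097900361/248985760 ≈ -4.4095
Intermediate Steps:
29284/(-9547) + 35003/(-26080) = 29284*(-1/9547) + 35003*(-1/26080) = -29284/9547 - 35003/26080 = -1097900361/248985760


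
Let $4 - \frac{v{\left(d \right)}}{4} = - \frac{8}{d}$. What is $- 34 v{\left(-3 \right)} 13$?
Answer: $- \frac{7072}{3} \approx -2357.3$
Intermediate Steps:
$v{\left(d \right)} = 16 + \frac{32}{d}$ ($v{\left(d \right)} = 16 - 4 \left(- \frac{8}{d}\right) = 16 + \frac{32}{d}$)
$- 34 v{\left(-3 \right)} 13 = - 34 \left(16 + \frac{32}{-3}\right) 13 = - 34 \left(16 + 32 \left(- \frac{1}{3}\right)\right) 13 = - 34 \left(16 - \frac{32}{3}\right) 13 = \left(-34\right) \frac{16}{3} \cdot 13 = \left(- \frac{544}{3}\right) 13 = - \frac{7072}{3}$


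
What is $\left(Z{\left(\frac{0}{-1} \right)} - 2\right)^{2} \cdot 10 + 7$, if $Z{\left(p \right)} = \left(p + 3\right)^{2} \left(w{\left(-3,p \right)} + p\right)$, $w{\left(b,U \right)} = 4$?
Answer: $11567$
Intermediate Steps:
$Z{\left(p \right)} = \left(3 + p\right)^{2} \left(4 + p\right)$ ($Z{\left(p \right)} = \left(p + 3\right)^{2} \left(4 + p\right) = \left(3 + p\right)^{2} \left(4 + p\right)$)
$\left(Z{\left(\frac{0}{-1} \right)} - 2\right)^{2} \cdot 10 + 7 = \left(\left(3 + \frac{0}{-1}\right)^{2} \left(4 + \frac{0}{-1}\right) - 2\right)^{2} \cdot 10 + 7 = \left(\left(3 + 0 \left(-1\right)\right)^{2} \left(4 + 0 \left(-1\right)\right) - 2\right)^{2} \cdot 10 + 7 = \left(\left(3 + 0\right)^{2} \left(4 + 0\right) - 2\right)^{2} \cdot 10 + 7 = \left(3^{2} \cdot 4 - 2\right)^{2} \cdot 10 + 7 = \left(9 \cdot 4 - 2\right)^{2} \cdot 10 + 7 = \left(36 - 2\right)^{2} \cdot 10 + 7 = 34^{2} \cdot 10 + 7 = 1156 \cdot 10 + 7 = 11560 + 7 = 11567$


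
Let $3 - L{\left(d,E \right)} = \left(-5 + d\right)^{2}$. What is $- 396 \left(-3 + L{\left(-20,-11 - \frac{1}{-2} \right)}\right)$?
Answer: $247500$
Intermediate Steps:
$L{\left(d,E \right)} = 3 - \left(-5 + d\right)^{2}$
$- 396 \left(-3 + L{\left(-20,-11 - \frac{1}{-2} \right)}\right) = - 396 \left(-3 + \left(3 - \left(-5 - 20\right)^{2}\right)\right) = - 396 \left(-3 + \left(3 - \left(-25\right)^{2}\right)\right) = - 396 \left(-3 + \left(3 - 625\right)\right) = - 396 \left(-3 - 622\right) = \left(-396\right) \left(-625\right) = 247500$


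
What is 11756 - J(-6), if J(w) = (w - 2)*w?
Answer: 11708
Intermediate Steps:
J(w) = w*(-2 + w) (J(w) = (-2 + w)*w = w*(-2 + w))
11756 - J(-6) = 11756 - (-6)*(-2 - 6) = 11756 - (-6)*(-8) = 11756 - 1*48 = 11756 - 48 = 11708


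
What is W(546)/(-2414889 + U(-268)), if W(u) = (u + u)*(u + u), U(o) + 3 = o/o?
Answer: -1192464/2414891 ≈ -0.49380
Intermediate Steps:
U(o) = -2 (U(o) = -3 + o/o = -3 + 1 = -2)
W(u) = 4*u**2 (W(u) = (2*u)*(2*u) = 4*u**2)
W(546)/(-2414889 + U(-268)) = (4*546**2)/(-2414889 - 2) = (4*298116)/(-2414891) = 1192464*(-1/2414891) = -1192464/2414891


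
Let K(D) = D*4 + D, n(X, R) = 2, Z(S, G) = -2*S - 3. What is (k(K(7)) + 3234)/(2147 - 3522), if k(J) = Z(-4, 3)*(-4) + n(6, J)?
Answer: -3216/1375 ≈ -2.3389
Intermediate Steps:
Z(S, G) = -3 - 2*S
K(D) = 5*D (K(D) = 4*D + D = 5*D)
k(J) = -18 (k(J) = (-3 - 2*(-4))*(-4) + 2 = (-3 + 8)*(-4) + 2 = 5*(-4) + 2 = -20 + 2 = -18)
(k(K(7)) + 3234)/(2147 - 3522) = (-18 + 3234)/(2147 - 3522) = 3216/(-1375) = 3216*(-1/1375) = -3216/1375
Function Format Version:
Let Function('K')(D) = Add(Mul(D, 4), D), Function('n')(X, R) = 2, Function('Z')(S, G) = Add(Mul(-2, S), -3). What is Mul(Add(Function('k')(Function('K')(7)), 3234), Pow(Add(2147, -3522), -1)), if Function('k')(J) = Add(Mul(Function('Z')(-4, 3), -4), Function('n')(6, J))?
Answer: Rational(-3216, 1375) ≈ -2.3389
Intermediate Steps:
Function('Z')(S, G) = Add(-3, Mul(-2, S))
Function('K')(D) = Mul(5, D) (Function('K')(D) = Add(Mul(4, D), D) = Mul(5, D))
Function('k')(J) = -18 (Function('k')(J) = Add(Mul(Add(-3, Mul(-2, -4)), -4), 2) = Add(Mul(Add(-3, 8), -4), 2) = Add(Mul(5, -4), 2) = Add(-20, 2) = -18)
Mul(Add(Function('k')(Function('K')(7)), 3234), Pow(Add(2147, -3522), -1)) = Mul(Add(-18, 3234), Pow(Add(2147, -3522), -1)) = Mul(3216, Pow(-1375, -1)) = Mul(3216, Rational(-1, 1375)) = Rational(-3216, 1375)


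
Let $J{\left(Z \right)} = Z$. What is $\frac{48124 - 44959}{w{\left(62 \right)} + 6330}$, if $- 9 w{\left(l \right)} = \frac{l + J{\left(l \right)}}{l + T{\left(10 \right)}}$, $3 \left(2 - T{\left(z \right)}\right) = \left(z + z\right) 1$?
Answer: $\frac{408285}{816539} \approx 0.50002$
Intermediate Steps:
$T{\left(z \right)} = 2 - \frac{2 z}{3}$ ($T{\left(z \right)} = 2 - \frac{\left(z + z\right) 1}{3} = 2 - \frac{2 z 1}{3} = 2 - \frac{2 z}{3}$)
$w{\left(l \right)} = - \frac{2 l}{9 \left(- \frac{14}{3} + l\right)}$ ($w{\left(l \right)} = - \frac{\left(l + l\right) \frac{1}{l + \left(2 - \frac{20}{3}\right)}}{9} = - \frac{2 l \frac{1}{l + \left(2 - \frac{20}{3}\right)}}{9} = - \frac{2 l \frac{1}{l - \frac{14}{3}}}{9} = - \frac{2 l \frac{1}{- \frac{14}{3} + l}}{9} = - \frac{2 l}{9 \left(- \frac{14}{3} + l\right)}$)
$\frac{48124 - 44959}{w{\left(62 \right)} + 6330} = \frac{48124 - 44959}{\left(-2\right) 62 \frac{1}{-42 + 9 \cdot 62} + 6330} = \frac{3165}{\left(-2\right) 62 \frac{1}{-42 + 558} + 6330} = \frac{3165}{\left(-2\right) 62 \cdot \frac{1}{516} + 6330} = \frac{3165}{- \frac{31}{129} + 6330} = \frac{3165}{\frac{816539}{129}} = 3165 \cdot \frac{129}{816539} = \frac{408285}{816539}$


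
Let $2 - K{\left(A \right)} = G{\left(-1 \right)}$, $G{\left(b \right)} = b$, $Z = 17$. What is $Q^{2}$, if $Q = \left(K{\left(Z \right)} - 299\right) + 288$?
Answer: $64$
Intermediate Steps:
$K{\left(A \right)} = 3$ ($K{\left(A \right)} = 2 - -1 = 2 + 1 = 3$)
$Q = -8$ ($Q = \left(3 - 299\right) + 288 = -296 + 288 = -8$)
$Q^{2} = \left(-8\right)^{2} = 64$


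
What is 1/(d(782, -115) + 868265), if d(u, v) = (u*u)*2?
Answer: 1/2091313 ≈ 4.7817e-7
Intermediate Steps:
d(u, v) = 2*u**2 (d(u, v) = u**2*2 = 2*u**2)
1/(d(782, -115) + 868265) = 1/(2*782**2 + 868265) = 1/(2*611524 + 868265) = 1/(1223048 + 868265) = 1/2091313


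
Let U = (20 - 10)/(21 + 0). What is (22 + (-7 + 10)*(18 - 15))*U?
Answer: 310/21 ≈ 14.762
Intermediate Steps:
U = 10/21 ≈ 0.47619
(22 + (-7 + 10)*(18 - 15))*U = (22 + (-7 + 10)*(18 - 15))*(10/21) = (22 + 3*3)*(10/21) = (22 + 9)*(10/21) = 31*(10/21) = 310/21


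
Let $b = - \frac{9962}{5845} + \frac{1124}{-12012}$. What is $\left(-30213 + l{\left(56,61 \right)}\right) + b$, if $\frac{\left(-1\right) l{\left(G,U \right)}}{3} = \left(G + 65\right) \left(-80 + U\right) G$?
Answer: $\frac{892714914262}{2507505} \approx 3.5602 \cdot 10^{5}$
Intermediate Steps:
$l{\left(G,U \right)} = - 3 G \left(-80 + U\right) \left(65 + G\right)$ ($l{\left(G,U \right)} = - 3 \left(G + 65\right) \left(-80 + U\right) G = - 3 \left(65 + G\right) \left(-80 + U\right) G = - 3 \left(-80 + U\right) \left(65 + G\right) G = - 3 G \left(-80 + U\right) \left(65 + G\right)$)
$b = - \frac{4508333}{2507505}$ ($b = \left(-9962\right) \frac{1}{5845} + 1124 \left(- \frac{1}{12012}\right) = - \frac{9962}{5845} - \frac{281}{3003} = - \frac{4508333}{2507505} \approx -1.7979$)
$\left(-30213 + l{\left(56,61 \right)}\right) + b = \left(-30213 + 3 \cdot 56 \left(5200 - 3965 + 80 \cdot 56 - 56 \cdot 61\right)\right) - \frac{4508333}{2507505} = \left(-30213 + 3 \cdot 56 \left(5200 - 3965 + 4480 - 3416\right)\right) - \frac{4508333}{2507505} = \left(-30213 + 3 \cdot 56 \cdot 2299\right) - \frac{4508333}{2507505} = \left(-30213 + 386232\right) - \frac{4508333}{2507505} = 356019 - \frac{4508333}{2507505} = \frac{892714914262}{2507505}$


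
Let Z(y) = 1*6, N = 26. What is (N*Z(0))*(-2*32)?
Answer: -9984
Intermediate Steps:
Z(y) = 6
(N*Z(0))*(-2*32) = (26*6)*(-2*32) = 156*(-64) = -9984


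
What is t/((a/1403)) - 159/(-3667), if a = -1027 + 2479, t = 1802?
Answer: 4635581135/2662242 ≈ 1741.2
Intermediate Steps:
a = 1452
t/((a/1403)) - 159/(-3667) = 1802/((1452/1403)) - 159/(-3667) = 1802/((1452*(1/1403))) - 159*(-1/3667) = 1802/(1452/1403) + 159/3667 = 1802*(1403/1452) + 159/3667 = 1264103/726 + 159/3667 = 4635581135/2662242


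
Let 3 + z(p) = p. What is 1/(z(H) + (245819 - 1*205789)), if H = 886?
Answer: 1/40913 ≈ 2.4442e-5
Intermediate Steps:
z(p) = -3 + p
1/(z(H) + (245819 - 1*205789)) = 1/((-3 + 886) + (245819 - 1*205789)) = 1/(883 + (245819 - 205789)) = 1/(883 + 40030) = 1/40913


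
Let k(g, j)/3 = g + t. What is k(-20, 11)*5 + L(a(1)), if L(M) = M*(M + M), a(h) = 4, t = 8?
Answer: -148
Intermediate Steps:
L(M) = 2*M² (L(M) = M*(2*M) = 2*M²)
k(g, j) = 24 + 3*g (k(g, j) = 3*(g + 8) = 3*(8 + g) = 24 + 3*g)
k(-20, 11)*5 + L(a(1)) = (24 + 3*(-20))*5 + 2*4² = (24 - 60)*5 + 2*16 = -36*5 + 32 = -180 + 32 = -148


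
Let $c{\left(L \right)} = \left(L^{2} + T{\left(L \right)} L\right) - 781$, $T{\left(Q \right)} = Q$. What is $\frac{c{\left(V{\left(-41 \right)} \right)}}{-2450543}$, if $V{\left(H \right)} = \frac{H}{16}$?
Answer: $\frac{98287}{313669504} \approx 0.00031335$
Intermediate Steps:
$V{\left(H \right)} = \frac{H}{16}$ ($V{\left(H \right)} = H \frac{1}{16} = \frac{H}{16}$)
$c{\left(L \right)} = -781 + 2 L^{2}$ ($c{\left(L \right)} = \left(L^{2} + L L\right) - 781 = \left(L^{2} + L^{2}\right) - 781 = 2 L^{2} - 781 = -781 + 2 L^{2}$)
$\frac{c{\left(V{\left(-41 \right)} \right)}}{-2450543} = \frac{-781 + 2 \left(\frac{1}{16} \left(-41\right)\right)^{2}}{-2450543} = \left(-781 + 2 \left(- \frac{41}{16}\right)^{2}\right) \left(- \frac{1}{2450543}\right) = \left(-781 + 2 \cdot \frac{1681}{256}\right) \left(- \frac{1}{2450543}\right) = \left(-781 + \frac{1681}{128}\right) \left(- \frac{1}{2450543}\right) = \left(- \frac{98287}{128}\right) \left(- \frac{1}{2450543}\right) = \frac{98287}{313669504}$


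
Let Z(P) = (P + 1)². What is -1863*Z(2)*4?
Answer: -67068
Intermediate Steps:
Z(P) = (1 + P)²
-1863*Z(2)*4 = -1863*(1 + 2)²*4 = -1863*3²*4 = -16767*4 = -1863*36 = -67068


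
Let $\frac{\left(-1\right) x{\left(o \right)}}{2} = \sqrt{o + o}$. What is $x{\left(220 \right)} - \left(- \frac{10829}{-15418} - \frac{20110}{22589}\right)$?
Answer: $\frac{5033823}{26790554} - 4 \sqrt{110} \approx -41.764$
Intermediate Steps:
$x{\left(o \right)} = - 2 \sqrt{2} \sqrt{o}$ ($x{\left(o \right)} = - 2 \sqrt{o + o} = - 2 \sqrt{2 o} = - 2 \sqrt{2} \sqrt{o}$)
$x{\left(220 \right)} - \left(- \frac{10829}{-15418} - \frac{20110}{22589}\right) = - 2 \sqrt{2} \sqrt{220} - \left(- \frac{10829}{-15418} - \frac{20110}{22589}\right) = - 2 \sqrt{2} \cdot 2 \sqrt{55} - \left(\left(-10829\right) \left(- \frac{1}{15418}\right) - \frac{20110}{22589}\right) = - 4 \sqrt{110} - \left(\frac{833}{1186} - \frac{20110}{22589}\right) = - 4 \sqrt{110} - - \frac{5033823}{26790554} = - 4 \sqrt{110} + \frac{5033823}{26790554} = \frac{5033823}{26790554} - 4 \sqrt{110}$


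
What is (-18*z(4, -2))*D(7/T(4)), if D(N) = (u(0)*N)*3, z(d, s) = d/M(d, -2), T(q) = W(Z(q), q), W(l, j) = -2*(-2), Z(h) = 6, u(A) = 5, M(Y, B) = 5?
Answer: -378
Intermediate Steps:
W(l, j) = 4
T(q) = 4
z(d, s) = d/5
D(N) = 15*N (D(N) = (5*N)*3 = 15*N)
(-18*z(4, -2))*D(7/T(4)) = (-18*4/5)*(15*(7/4)) = (-18*⅘)*(15*(7*(¼))) = -216*7/4 = -72/5*105/4 = -378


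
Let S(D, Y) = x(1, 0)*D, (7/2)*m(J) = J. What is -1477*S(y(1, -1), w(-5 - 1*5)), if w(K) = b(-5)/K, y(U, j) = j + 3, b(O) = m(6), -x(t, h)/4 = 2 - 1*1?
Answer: 11816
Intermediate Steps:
m(J) = 2*J/7
x(t, h) = -4 (x(t, h) = -4*(2 - 1*1) = -4*(2 - 1) = -4*1 = -4)
b(O) = 12/7 (b(O) = (2/7)*6 = 12/7)
y(U, j) = 3 + j
w(K) = 12/(7*K)
S(D, Y) = -4*D
-1477*S(y(1, -1), w(-5 - 1*5)) = -(-5908)*(3 - 1) = -(-5908)*2 = -1477*(-8) = 11816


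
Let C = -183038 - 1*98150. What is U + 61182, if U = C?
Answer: -220006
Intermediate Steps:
C = -281188 (C = -183038 - 98150 = -281188)
U = -281188
U + 61182 = -281188 + 61182 = -220006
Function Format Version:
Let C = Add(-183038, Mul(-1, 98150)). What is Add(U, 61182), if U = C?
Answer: -220006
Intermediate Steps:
C = -281188 (C = Add(-183038, -98150) = -281188)
U = -281188
Add(U, 61182) = Add(-281188, 61182) = -220006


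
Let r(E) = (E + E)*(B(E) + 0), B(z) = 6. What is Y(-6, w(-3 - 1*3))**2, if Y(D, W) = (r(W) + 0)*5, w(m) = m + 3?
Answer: 32400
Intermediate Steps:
w(m) = 3 + m
r(E) = 12*E (r(E) = (E + E)*(6 + 0) = (2*E)*6 = 12*E)
Y(D, W) = 60*W (Y(D, W) = (12*W + 0)*5 = (12*W)*5 = 60*W)
Y(-6, w(-3 - 1*3))**2 = (60*(3 + (-3 - 1*3)))**2 = (60*(3 + (-3 - 3)))**2 = (60*(3 - 6))**2 = (60*(-3))**2 = (-180)**2 = 32400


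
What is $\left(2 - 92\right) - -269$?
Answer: $179$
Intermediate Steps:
$\left(2 - 92\right) - -269 = \left(2 - 92\right) + 269 = -90 + 269 = 179$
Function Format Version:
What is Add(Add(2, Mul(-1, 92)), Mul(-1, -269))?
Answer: 179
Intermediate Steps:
Add(Add(2, Mul(-1, 92)), Mul(-1, -269)) = Add(Add(2, -92), 269) = Add(-90, 269) = 179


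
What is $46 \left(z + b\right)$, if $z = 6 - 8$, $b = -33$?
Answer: $-1610$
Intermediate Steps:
$z = -2$ ($z = 6 - 8 = -2$)
$46 \left(z + b\right) = 46 \left(-2 - 33\right) = 46 \left(-35\right) = -1610$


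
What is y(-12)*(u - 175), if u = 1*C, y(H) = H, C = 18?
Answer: 1884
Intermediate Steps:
u = 18 (u = 1*18 = 18)
y(-12)*(u - 175) = -12*(18 - 175) = -12*(-157) = 1884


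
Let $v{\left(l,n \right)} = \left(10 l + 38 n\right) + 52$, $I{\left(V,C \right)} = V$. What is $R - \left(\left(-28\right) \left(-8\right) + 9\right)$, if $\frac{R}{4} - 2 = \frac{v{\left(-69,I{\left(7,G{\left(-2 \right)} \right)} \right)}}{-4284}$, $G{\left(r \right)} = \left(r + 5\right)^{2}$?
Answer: $- \frac{80201}{357} \approx -224.65$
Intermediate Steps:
$G{\left(r \right)} = \left(5 + r\right)^{2}$
$v{\left(l,n \right)} = 52 + 10 l + 38 n$
$R = \frac{2980}{357}$ ($R = 8 + 4 \frac{52 + 10 \left(-69\right) + 38 \cdot 7}{-4284} = 8 + 4 \left(52 - 690 + 266\right) \left(- \frac{1}{4284}\right) = 8 + 4 \left(\left(-372\right) \left(- \frac{1}{4284}\right)\right) = 8 + 4 \cdot \frac{31}{357} = 8 + \frac{124}{357} = \frac{2980}{357} \approx 8.3473$)
$R - \left(\left(-28\right) \left(-8\right) + 9\right) = \frac{2980}{357} - \left(\left(-28\right) \left(-8\right) + 9\right) = \frac{2980}{357} - \left(224 + 9\right) = \frac{2980}{357} - 233 = - \frac{80201}{357}$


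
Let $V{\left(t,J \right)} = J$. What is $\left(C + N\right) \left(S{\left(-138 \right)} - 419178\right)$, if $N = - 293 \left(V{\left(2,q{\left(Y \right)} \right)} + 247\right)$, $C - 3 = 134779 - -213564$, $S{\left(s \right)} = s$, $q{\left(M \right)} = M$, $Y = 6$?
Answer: $-114983575572$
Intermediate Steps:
$C = 348346$ ($C = 3 + \left(134779 - -213564\right) = 3 + \left(134779 + 213564\right) = 3 + 348343 = 348346$)
$N = -74129$ ($N = - 293 \left(6 + 247\right) = \left(-293\right) 253 = -74129$)
$\left(C + N\right) \left(S{\left(-138 \right)} - 419178\right) = \left(348346 - 74129\right) \left(-138 - 419178\right) = 274217 \left(-419316\right) = -114983575572$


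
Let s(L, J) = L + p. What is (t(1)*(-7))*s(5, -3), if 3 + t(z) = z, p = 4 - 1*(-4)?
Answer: 182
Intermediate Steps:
p = 8 (p = 4 + 4 = 8)
t(z) = -3 + z
s(L, J) = 8 + L (s(L, J) = L + 8 = 8 + L)
(t(1)*(-7))*s(5, -3) = ((-3 + 1)*(-7))*(8 + 5) = -2*(-7)*13 = 14*13 = 182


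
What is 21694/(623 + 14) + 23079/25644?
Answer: 190340753/5445076 ≈ 34.956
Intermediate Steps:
21694/(623 + 14) + 23079/25644 = 21694/637 + 23079*(1/25644) = 21694*(1/637) + 7693/8548 = 21694/637 + 7693/8548 = 190340753/5445076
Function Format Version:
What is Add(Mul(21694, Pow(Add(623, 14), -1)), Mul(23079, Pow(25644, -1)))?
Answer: Rational(190340753, 5445076) ≈ 34.956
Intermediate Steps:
Add(Mul(21694, Pow(Add(623, 14), -1)), Mul(23079, Pow(25644, -1))) = Add(Mul(21694, Pow(637, -1)), Mul(23079, Rational(1, 25644))) = Add(Mul(21694, Rational(1, 637)), Rational(7693, 8548)) = Add(Rational(21694, 637), Rational(7693, 8548)) = Rational(190340753, 5445076)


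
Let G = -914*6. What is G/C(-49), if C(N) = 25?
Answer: -5484/25 ≈ -219.36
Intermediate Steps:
G = -5484
G/C(-49) = -5484/25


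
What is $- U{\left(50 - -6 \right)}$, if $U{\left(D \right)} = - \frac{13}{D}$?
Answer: $\frac{13}{56} \approx 0.23214$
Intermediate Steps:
$- U{\left(50 - -6 \right)} = - \frac{-13}{50 - -6} = - \frac{-13}{50 + 6} = - \frac{-13}{56} = \left(-1\right) \left(- \frac{13}{56}\right) = \frac{13}{56}$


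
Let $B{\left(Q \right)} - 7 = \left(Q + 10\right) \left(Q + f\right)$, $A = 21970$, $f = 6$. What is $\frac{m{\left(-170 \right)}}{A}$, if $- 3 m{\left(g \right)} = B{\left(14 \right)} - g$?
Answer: $- \frac{219}{21970} \approx -0.0099681$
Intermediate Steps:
$B{\left(Q \right)} = 7 + \left(6 + Q\right) \left(10 + Q\right)$ ($B{\left(Q \right)} = 7 + \left(Q + 10\right) \left(Q + 6\right) = 7 + \left(10 + Q\right) \left(6 + Q\right) = 7 + \left(6 + Q\right) \left(10 + Q\right)$)
$m{\left(g \right)} = - \frac{487}{3} + \frac{g}{3}$ ($m{\left(g \right)} = - \frac{\left(67 + 14^{2} + 16 \cdot 14\right) - g}{3} = - \frac{\left(67 + 196 + 224\right) - g}{3} = - \frac{487 - g}{3} = - \frac{487}{3} + \frac{g}{3}$)
$\frac{m{\left(-170 \right)}}{A} = \frac{- \frac{487}{3} + \frac{1}{3} \left(-170\right)}{21970} = \left(- \frac{487}{3} - \frac{170}{3}\right) \frac{1}{21970} = \left(-219\right) \frac{1}{21970} = - \frac{219}{21970}$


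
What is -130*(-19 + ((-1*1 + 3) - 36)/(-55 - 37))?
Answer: 55705/23 ≈ 2422.0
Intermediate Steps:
-130*(-19 + ((-1*1 + 3) - 36)/(-55 - 37)) = -130*(-19 + ((-1 + 3) - 36)/(-92)) = -130*(-19 + (2 - 36)*(-1/92)) = -130*(-19 - 34*(-1/92)) = -130*(-19 + 17/46) = -130*(-857/46) = 55705/23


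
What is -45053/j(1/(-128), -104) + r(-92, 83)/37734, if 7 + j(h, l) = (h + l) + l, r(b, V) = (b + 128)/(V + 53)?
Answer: 2466176793731/11769410692 ≈ 209.54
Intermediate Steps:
r(b, V) = (128 + b)/(53 + V)
j(h, l) = -7 + h + 2*l (j(h, l) = -7 + ((h + l) + l) = -7 + (h + 2*l) = -7 + h + 2*l)
-45053/j(1/(-128), -104) + r(-92, 83)/37734 = -45053/(-7 + 1/(-128) + 2*(-104)) + ((128 - 92)/(53 + 83))/37734 = -45053/(-7 - 1/128 - 208) + (36/136)*(1/37734) = -45053/(-27521/128) + ((1/136)*36)*(1/37734) = -45053*(-128/27521) + (9/34)*(1/37734) = 5766784/27521 + 3/427652 = 2466176793731/11769410692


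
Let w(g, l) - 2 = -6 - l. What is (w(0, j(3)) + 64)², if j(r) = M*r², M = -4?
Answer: 9216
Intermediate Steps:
j(r) = -4*r²
w(g, l) = -4 - l (w(g, l) = 2 + (-6 - l) = -4 - l)
(w(0, j(3)) + 64)² = ((-4 - (-4)*3²) + 64)² = ((-4 - (-4)*9) + 64)² = ((-4 - 1*(-36)) + 64)² = ((-4 + 36) + 64)² = (32 + 64)² = 96² = 9216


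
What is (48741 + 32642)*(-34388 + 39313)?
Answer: 400811275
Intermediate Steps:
(48741 + 32642)*(-34388 + 39313) = 81383*4925 = 400811275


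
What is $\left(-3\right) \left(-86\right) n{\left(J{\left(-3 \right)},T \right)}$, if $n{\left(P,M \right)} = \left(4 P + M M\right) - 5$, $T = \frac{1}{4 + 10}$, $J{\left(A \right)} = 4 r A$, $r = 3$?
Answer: $- \frac{3767187}{98} \approx -38441.0$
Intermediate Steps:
$J{\left(A \right)} = 12 A$ ($J{\left(A \right)} = 4 \cdot 3 A = 12 A$)
$T = \frac{1}{14} \approx 0.071429$
$n{\left(P,M \right)} = -5 + M^{2} + 4 P$ ($n{\left(P,M \right)} = \left(4 P + M^{2}\right) - 5 = \left(M^{2} + 4 P\right) - 5 = -5 + M^{2} + 4 P$)
$\left(-3\right) \left(-86\right) n{\left(J{\left(-3 \right)},T \right)} = \left(-3\right) \left(-86\right) \left(-5 + \left(\frac{1}{14}\right)^{2} + 4 \cdot 12 \left(-3\right)\right) = 258 \left(-5 + \frac{1}{196} + 4 \left(-36\right)\right) = 258 \left(-5 + \frac{1}{196} - 144\right) = 258 \left(- \frac{29203}{196}\right) = - \frac{3767187}{98}$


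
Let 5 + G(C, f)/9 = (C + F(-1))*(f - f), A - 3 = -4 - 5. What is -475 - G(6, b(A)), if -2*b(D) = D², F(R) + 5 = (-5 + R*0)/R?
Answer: -430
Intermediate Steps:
A = -6 (A = 3 + (-4 - 5) = 3 - 9 = -6)
F(R) = -5 - 5/R (F(R) = -5 + (-5 + R*0)/R = -5 + (-5 + 0)/R = -5 - 5/R)
b(D) = -D²/2
G(C, f) = -45 (G(C, f) = -45 + 9*((C + (-5 - 5/(-1)))*(f - f)) = -45 + 9*((C + (-5 - 5*(-1)))*0) = -45 + 9*((C + (-5 + 5))*0) = -45 + 9*((C + 0)*0) = -45 + 9*(C*0) = -45 + 9*0 = -45 + 0 = -45)
-475 - G(6, b(A)) = -475 - 1*(-45) = -475 + 45 = -430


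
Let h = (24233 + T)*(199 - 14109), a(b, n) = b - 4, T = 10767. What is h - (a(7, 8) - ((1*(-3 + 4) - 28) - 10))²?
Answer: -486851600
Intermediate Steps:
a(b, n) = -4 + b
h = -486850000 (h = (24233 + 10767)*(199 - 14109) = 35000*(-13910) = -486850000)
h - (a(7, 8) - ((1*(-3 + 4) - 28) - 10))² = -486850000 - ((-4 + 7) - ((1*(-3 + 4) - 28) - 10))² = -486850000 - (3 - ((1*1 - 28) - 10))² = -486850000 - (3 - ((1 - 28) - 10))² = -486850000 - (3 - (-27 - 10))² = -486850000 - (3 - 1*(-37))² = -486850000 - (3 + 37)² = -486850000 - 1*40² = -486850000 - 1*1600 = -486850000 - 1600 = -486851600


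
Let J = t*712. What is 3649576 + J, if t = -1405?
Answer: 2649216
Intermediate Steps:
J = -1000360 (J = -1405*712 = -1000360)
3649576 + J = 3649576 - 1000360 = 2649216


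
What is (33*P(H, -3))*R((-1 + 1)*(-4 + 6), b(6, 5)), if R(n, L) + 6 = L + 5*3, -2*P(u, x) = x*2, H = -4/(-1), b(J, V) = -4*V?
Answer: -1089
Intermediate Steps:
H = 4 (H = -4*(-1) = 4)
P(u, x) = -x (P(u, x) = -x*2/2 = -x)
R(n, L) = 9 + L (R(n, L) = -6 + (L + 5*3) = -6 + (L + 15) = -6 + (15 + L) = 9 + L)
(33*P(H, -3))*R((-1 + 1)*(-4 + 6), b(6, 5)) = (33*(-1*(-3)))*(9 - 4*5) = (33*3)*(9 - 20) = 99*(-11) = -1089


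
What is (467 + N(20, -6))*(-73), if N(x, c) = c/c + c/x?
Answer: -341421/10 ≈ -34142.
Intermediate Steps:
N(x, c) = 1 + c/x
(467 + N(20, -6))*(-73) = (467 + (-6 + 20)/20)*(-73) = (467 + (1/20)*14)*(-73) = (467 + 7/10)*(-73) = (4677/10)*(-73) = -341421/10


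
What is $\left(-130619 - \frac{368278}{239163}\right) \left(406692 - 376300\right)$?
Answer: $- \frac{32739100983400}{8247} \approx -3.9698 \cdot 10^{9}$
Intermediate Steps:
$\left(-130619 - \frac{368278}{239163}\right) \left(406692 - 376300\right) = \left(-130619 - \frac{368278}{239163}\right) 30392 = \left(- \frac{31239600175}{239163}\right) 30392 = - \frac{32739100983400}{8247}$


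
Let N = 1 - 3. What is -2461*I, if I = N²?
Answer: -9844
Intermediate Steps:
N = -2
I = 4 (I = (-2)² = 4)
-2461*I = -2461*4 = -9844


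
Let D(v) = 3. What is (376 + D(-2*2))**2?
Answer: 143641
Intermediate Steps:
(376 + D(-2*2))**2 = (376 + 3)**2 = 379**2 = 143641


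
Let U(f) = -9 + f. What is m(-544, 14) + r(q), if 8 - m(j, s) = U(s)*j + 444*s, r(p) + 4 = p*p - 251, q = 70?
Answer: 1157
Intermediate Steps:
r(p) = -255 + p**2 (r(p) = -4 + (p*p - 251) = -4 + (p**2 - 251) = -4 + (-251 + p**2) = -255 + p**2)
m(j, s) = 8 - 444*s - j*(-9 + s) (m(j, s) = 8 - ((-9 + s)*j + 444*s) = 8 - (j*(-9 + s) + 444*s) = 8 - (444*s + j*(-9 + s)) = 8 + (-444*s - j*(-9 + s)) = 8 - 444*s - j*(-9 + s))
m(-544, 14) + r(q) = (8 - 444*14 - 1*(-544)*(-9 + 14)) + (-255 + 70**2) = (8 - 6216 - 1*(-544)*5) + (-255 + 4900) = (8 - 6216 + 2720) + 4645 = -3488 + 4645 = 1157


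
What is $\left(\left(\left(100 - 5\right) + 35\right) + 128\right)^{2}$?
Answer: $66564$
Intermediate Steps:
$\left(\left(\left(100 - 5\right) + 35\right) + 128\right)^{2} = \left(\left(95 + 35\right) + 128\right)^{2} = \left(130 + 128\right)^{2} = 258^{2} = 66564$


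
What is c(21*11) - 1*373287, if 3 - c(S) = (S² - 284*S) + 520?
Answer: -361561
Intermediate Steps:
c(S) = -517 - S² + 284*S (c(S) = 3 - ((S² - 284*S) + 520) = 3 - (520 + S² - 284*S) = 3 + (-520 - S² + 284*S) = -517 - S² + 284*S)
c(21*11) - 1*373287 = (-517 - (21*11)² + 284*(21*11)) - 1*373287 = (-517 - 1*231² + 284*231) - 373287 = (-517 - 1*53361 + 65604) - 373287 = (-517 - 53361 + 65604) - 373287 = 11726 - 373287 = -361561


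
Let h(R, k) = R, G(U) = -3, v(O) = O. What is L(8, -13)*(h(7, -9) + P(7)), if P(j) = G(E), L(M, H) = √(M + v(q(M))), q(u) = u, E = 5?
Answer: 16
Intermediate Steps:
L(M, H) = √2*√M (L(M, H) = √(M + M) = √(2*M) = √2*√M)
P(j) = -3
L(8, -13)*(h(7, -9) + P(7)) = (√2*√8)*(7 - 3) = (√2*(2*√2))*4 = 4*4 = 16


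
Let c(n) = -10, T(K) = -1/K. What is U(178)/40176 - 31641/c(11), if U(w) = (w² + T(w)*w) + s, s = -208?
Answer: 635761783/200880 ≈ 3164.9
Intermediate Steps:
U(w) = -209 + w² (U(w) = (w² + (-1/w)*w) - 208 = (w² - 1) - 208 = (-1 + w²) - 208 = -209 + w²)
U(178)/40176 - 31641/c(11) = (-209 + 178²)/40176 - 31641/(-10) = (-209 + 31684)*(1/40176) - 31641*(-⅒) = 31475*(1/40176) + 31641/10 = 31475/40176 + 31641/10 = 635761783/200880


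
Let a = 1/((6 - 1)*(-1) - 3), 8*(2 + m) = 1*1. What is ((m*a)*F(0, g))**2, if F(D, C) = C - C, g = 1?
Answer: 0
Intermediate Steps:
F(D, C) = 0
m = -15/8 (m = -2 + (1*1)/8 = -2 + (1/8)*1 = -2 + 1/8 = -15/8 ≈ -1.8750)
a = -1/8 (a = 1/(5*(-1) - 3) = 1/(-5 - 3) = 1/(-8) = -1/8 ≈ -0.12500)
((m*a)*F(0, g))**2 = (-15/8*(-1/8)*0)**2 = ((15/64)*0)**2 = 0**2 = 0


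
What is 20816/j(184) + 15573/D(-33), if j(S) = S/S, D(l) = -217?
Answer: 4501499/217 ≈ 20744.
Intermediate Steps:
j(S) = 1
20816/j(184) + 15573/D(-33) = 20816/1 + 15573/(-217) = 20816*1 + 15573*(-1/217) = 20816 - 15573/217 = 4501499/217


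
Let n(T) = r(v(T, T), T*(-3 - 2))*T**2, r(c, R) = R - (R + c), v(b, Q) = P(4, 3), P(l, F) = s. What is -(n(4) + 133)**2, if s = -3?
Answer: -32761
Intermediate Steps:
P(l, F) = -3
v(b, Q) = -3
r(c, R) = -c (r(c, R) = R + (-R - c) = -c)
n(T) = 3*T**2 (n(T) = (-1*(-3))*T**2 = 3*T**2)
-(n(4) + 133)**2 = -(3*4**2 + 133)**2 = -(3*16 + 133)**2 = -(48 + 133)**2 = -1*181**2 = -1*32761 = -32761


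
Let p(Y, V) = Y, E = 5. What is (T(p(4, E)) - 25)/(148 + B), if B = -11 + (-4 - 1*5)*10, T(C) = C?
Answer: -21/47 ≈ -0.44681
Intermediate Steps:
B = -101 (B = -11 + (-4 - 5)*10 = -11 - 9*10 = -11 - 90 = -101)
(T(p(4, E)) - 25)/(148 + B) = (4 - 25)/(148 - 101) = -21/47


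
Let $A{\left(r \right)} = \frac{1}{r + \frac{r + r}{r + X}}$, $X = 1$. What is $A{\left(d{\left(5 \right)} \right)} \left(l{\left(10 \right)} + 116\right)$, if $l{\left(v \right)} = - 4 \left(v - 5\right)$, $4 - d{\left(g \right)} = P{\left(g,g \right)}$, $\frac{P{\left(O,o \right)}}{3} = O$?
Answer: $- \frac{120}{11} \approx -10.909$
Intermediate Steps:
$P{\left(O,o \right)} = 3 O$
$d{\left(g \right)} = 4 - 3 g$
$l{\left(v \right)} = 20 - 4 v$ ($l{\left(v \right)} = - 4 \left(-5 + v\right) = 20 - 4 v$)
$A{\left(r \right)} = \frac{1}{r + \frac{2 r}{1 + r}}$ ($A{\left(r \right)} = \frac{1}{r + \frac{r + r}{r + 1}} = \frac{1}{r + \frac{2 r}{1 + r}}$)
$A{\left(d{\left(5 \right)} \right)} \left(l{\left(10 \right)} + 116\right) = \frac{1 + \left(4 - 15\right)}{\left(4 - 15\right) \left(3 + \left(4 - 15\right)\right)} \left(\left(20 - 40\right) + 116\right) = \frac{1 - 11}{\left(-11\right) \left(3 - 11\right)} \left(-20 + 116\right) = \left(- \frac{1}{11}\right) \frac{1}{-8} \left(-10\right) 96 = \left(- \frac{1}{11}\right) \left(- \frac{1}{8}\right) \left(-10\right) 96 = \left(- \frac{5}{44}\right) 96 = - \frac{120}{11}$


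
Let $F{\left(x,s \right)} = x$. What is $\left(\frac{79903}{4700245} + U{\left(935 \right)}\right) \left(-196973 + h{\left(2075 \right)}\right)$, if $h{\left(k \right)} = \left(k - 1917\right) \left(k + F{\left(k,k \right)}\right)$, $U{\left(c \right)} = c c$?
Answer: $\frac{1884942163555999356}{4700245} \approx 4.0103 \cdot 10^{11}$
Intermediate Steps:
$U{\left(c \right)} = c^{2}$
$h{\left(k \right)} = 2 k \left(-1917 + k\right)$ ($h{\left(k \right)} = \left(k - 1917\right) \left(k + k\right) = \left(-1917 + k\right) 2 k = 2 k \left(-1917 + k\right)$)
$\left(\frac{79903}{4700245} + U{\left(935 \right)}\right) \left(-196973 + h{\left(2075 \right)}\right) = \left(\frac{79903}{4700245} + 935^{2}\right) \left(-196973 + 2 \cdot 2075 \left(-1917 + 2075\right)\right) = \left(79903 \cdot \frac{1}{4700245} + 874225\right) \left(-196973 + 2 \cdot 2075 \cdot 158\right) = \left(\frac{79903}{4700245} + 874225\right) \left(-196973 + 655700\right) = \frac{4109071765028}{4700245} \cdot 458727 = \frac{1884942163555999356}{4700245}$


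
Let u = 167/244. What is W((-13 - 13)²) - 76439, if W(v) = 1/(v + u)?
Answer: -12620919485/165111 ≈ -76439.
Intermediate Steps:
u = 167/244 (u = 167*(1/244) = 167/244 ≈ 0.68443)
W(v) = 1/(167/244 + v) (W(v) = 1/(v + 167/244) = 1/(167/244 + v))
W((-13 - 13)²) - 76439 = 244/(167 + 244*(-13 - 13)²) - 76439 = 244/(167 + 244*(-26)²) - 76439 = 244/(167 + 244*676) - 76439 = 244/(167 + 164944) - 76439 = 244/165111 - 76439 = -12620919485/165111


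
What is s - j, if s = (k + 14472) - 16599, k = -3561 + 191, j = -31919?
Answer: 26422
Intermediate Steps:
k = -3370
s = -5497 (s = (-3370 + 14472) - 16599 = 11102 - 16599 = -5497)
s - j = -5497 - 1*(-31919) = -5497 + 31919 = 26422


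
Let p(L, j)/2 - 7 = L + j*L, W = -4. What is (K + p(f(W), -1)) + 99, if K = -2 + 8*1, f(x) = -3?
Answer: 119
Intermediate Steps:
p(L, j) = 14 + 2*L + 2*L*j (p(L, j) = 14 + 2*(L + j*L) = 14 + 2*(L + L*j) = 14 + (2*L + 2*L*j) = 14 + 2*L + 2*L*j)
K = 6 (K = -2 + 8 = 6)
(K + p(f(W), -1)) + 99 = (6 + (14 + 2*(-3) + 2*(-3)*(-1))) + 99 = (6 + (14 - 6 + 6)) + 99 = (6 + 14) + 99 = 20 + 99 = 119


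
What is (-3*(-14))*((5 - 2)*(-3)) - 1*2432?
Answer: -2810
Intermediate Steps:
(-3*(-14))*((5 - 2)*(-3)) - 1*2432 = 42*(3*(-3)) - 2432 = 42*(-9) - 2432 = -378 - 2432 = -2810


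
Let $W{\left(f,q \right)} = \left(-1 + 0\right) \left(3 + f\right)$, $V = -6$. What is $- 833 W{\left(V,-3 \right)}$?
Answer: $-2499$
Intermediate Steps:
$W{\left(f,q \right)} = -3 - f$ ($W{\left(f,q \right)} = - (3 + f) = -3 - f$)
$- 833 W{\left(V,-3 \right)} = - 833 \left(-3 - -6\right) = - 833 \left(-3 + 6\right) = \left(-833\right) 3 = -2499$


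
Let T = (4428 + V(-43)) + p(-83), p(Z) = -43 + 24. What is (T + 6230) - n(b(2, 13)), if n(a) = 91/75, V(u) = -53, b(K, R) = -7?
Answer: 793859/75 ≈ 10585.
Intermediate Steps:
p(Z) = -19
n(a) = 91/75 (n(a) = 91*(1/75) = 91/75)
T = 4356 (T = (4428 - 53) - 19 = 4375 - 19 = 4356)
(T + 6230) - n(b(2, 13)) = (4356 + 6230) - 1*91/75 = 10586 - 91/75 = 793859/75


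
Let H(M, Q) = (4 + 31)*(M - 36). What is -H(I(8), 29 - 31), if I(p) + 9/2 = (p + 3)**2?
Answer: -5635/2 ≈ -2817.5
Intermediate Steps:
I(p) = -9/2 + (3 + p)**2 (I(p) = -9/2 + (p + 3)**2 = -9/2 + (3 + p)**2)
H(M, Q) = -1260 + 35*M (H(M, Q) = 35*(-36 + M) = -1260 + 35*M)
-H(I(8), 29 - 31) = -(-1260 + 35*(-9/2 + (3 + 8)**2)) = -(-1260 + 35*(-9/2 + 11**2)) = -(-1260 + 35*(-9/2 + 121)) = -(-1260 + 35*(233/2)) = -(-1260 + 8155/2) = -1*5635/2 = -5635/2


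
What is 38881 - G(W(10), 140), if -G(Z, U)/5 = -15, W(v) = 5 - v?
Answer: 38806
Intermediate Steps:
G(Z, U) = 75 (G(Z, U) = -5*(-15) = 75)
38881 - G(W(10), 140) = 38881 - 1*75 = 38881 - 75 = 38806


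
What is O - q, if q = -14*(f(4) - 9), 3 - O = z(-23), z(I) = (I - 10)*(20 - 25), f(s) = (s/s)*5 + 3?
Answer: -176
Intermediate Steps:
f(s) = 8 (f(s) = 1*5 + 3 = 5 + 3 = 8)
z(I) = 50 - 5*I (z(I) = (-10 + I)*(-5) = 50 - 5*I)
O = -162 (O = 3 - (50 - 5*(-23)) = 3 - (50 + 115) = 3 - 1*165 = 3 - 165 = -162)
q = 14 (q = -14*(8 - 9) = -14*(-1) = 14)
O - q = -162 - 1*14 = -162 - 14 = -176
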